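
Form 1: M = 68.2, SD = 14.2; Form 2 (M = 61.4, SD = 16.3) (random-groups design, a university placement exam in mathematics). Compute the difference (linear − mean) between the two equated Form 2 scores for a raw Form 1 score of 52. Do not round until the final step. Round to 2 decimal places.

-2.40

Mean-equated: 52 + (61.4 − 68.2) = 45.20
Linear-equated: (16.3/14.2)(52 − 68.2) + 61.4 = 42.804
Difference = 42.804 − 45.20 = -2.40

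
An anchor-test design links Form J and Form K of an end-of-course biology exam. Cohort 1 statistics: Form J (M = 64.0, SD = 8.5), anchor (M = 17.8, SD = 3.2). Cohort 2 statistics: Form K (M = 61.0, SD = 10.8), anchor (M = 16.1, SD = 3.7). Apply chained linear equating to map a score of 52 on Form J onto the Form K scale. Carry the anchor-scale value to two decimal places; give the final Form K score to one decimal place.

52.8

Form J → anchor (Cohort 1): v = (3.2/8.5)(52 − 64.0) + 17.8 = 13.28
anchor → Form K (Cohort 2): y = (10.8/3.7)(13.28 − 16.1) + 61.0 = 52.8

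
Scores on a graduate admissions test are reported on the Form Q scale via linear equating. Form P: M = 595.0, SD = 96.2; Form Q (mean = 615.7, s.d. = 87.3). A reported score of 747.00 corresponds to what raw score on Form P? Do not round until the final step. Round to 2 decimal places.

Invert y = (SD_Y/SD_X)(x − M_X) + M_Y:
x = (SD_X/SD_Y)(y − M_Y) + M_X = (96.2/87.3)(747.00 − 615.7) + 595.0
x = 1.101947 × 131.300 + 595.0 = 739.69

739.69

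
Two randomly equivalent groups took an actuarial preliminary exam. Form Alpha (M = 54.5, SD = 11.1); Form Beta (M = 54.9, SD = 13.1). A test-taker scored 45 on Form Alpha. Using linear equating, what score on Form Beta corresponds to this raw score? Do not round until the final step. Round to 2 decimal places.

Linear equating: y = (SD_Y/SD_X)(x − M_X) + M_Y
y = (13.1/11.1)(45 − 54.5) + 54.9
y = 1.180180 × -9.5 + 54.9 = -11.2117 + 54.9 = 43.69

43.69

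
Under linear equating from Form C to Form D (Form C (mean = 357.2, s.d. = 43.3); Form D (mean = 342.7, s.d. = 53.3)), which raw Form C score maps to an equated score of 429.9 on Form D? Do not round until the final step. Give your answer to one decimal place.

428.0

Invert y = (SD_Y/SD_X)(x − M_X) + M_Y:
x = (SD_X/SD_Y)(y − M_Y) + M_X = (43.3/53.3)(429.9 − 342.7) + 357.2
x = 0.812383 × 87.200 + 357.2 = 428.0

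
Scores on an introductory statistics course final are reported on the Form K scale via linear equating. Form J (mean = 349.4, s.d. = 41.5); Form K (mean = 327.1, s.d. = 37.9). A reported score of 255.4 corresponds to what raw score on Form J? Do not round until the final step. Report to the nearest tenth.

270.9

Invert y = (SD_Y/SD_X)(x − M_X) + M_Y:
x = (SD_X/SD_Y)(y − M_Y) + M_X = (41.5/37.9)(255.4 − 327.1) + 349.4
x = 1.094987 × -71.700 + 349.4 = 270.9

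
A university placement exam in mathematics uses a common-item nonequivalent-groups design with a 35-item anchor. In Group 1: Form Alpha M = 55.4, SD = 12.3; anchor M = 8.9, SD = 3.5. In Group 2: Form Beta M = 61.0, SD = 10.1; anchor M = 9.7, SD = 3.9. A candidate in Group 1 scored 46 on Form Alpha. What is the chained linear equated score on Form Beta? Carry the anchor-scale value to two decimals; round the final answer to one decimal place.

52.0

Form Alpha → anchor (Group 1): v = (3.5/12.3)(46 − 55.4) + 8.9 = 6.23
anchor → Form Beta (Group 2): y = (10.1/3.9)(6.23 − 9.7) + 61.0 = 52.0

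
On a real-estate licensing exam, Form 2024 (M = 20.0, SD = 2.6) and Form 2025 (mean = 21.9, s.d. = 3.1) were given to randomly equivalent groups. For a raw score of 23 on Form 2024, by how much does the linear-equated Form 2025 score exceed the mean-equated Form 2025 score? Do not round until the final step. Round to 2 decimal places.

0.58

Mean-equated: 23 + (21.9 − 20.0) = 24.90
Linear-equated: (3.1/2.6)(23 − 20.0) + 21.9 = 25.477
Difference = 25.477 − 24.90 = 0.58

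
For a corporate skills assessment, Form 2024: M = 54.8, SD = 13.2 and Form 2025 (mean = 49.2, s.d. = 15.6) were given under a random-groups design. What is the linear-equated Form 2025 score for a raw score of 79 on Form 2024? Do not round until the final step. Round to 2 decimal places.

77.80

Linear equating: y = (SD_Y/SD_X)(x − M_X) + M_Y
y = (15.6/13.2)(79 − 54.8) + 49.2
y = 1.181818 × 24.2 + 49.2 = 28.6000 + 49.2 = 77.80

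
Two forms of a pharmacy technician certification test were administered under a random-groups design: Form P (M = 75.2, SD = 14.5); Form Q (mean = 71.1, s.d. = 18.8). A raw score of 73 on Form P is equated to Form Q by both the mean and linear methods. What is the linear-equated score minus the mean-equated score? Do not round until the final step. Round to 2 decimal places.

Mean-equated: 73 + (71.1 − 75.2) = 68.90
Linear-equated: (18.8/14.5)(73 − 75.2) + 71.1 = 68.248
Difference = 68.248 − 68.90 = -0.65

-0.65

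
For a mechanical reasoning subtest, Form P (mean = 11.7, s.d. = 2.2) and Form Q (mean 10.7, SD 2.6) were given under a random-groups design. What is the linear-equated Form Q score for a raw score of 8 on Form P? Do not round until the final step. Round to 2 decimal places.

Linear equating: y = (SD_Y/SD_X)(x − M_X) + M_Y
y = (2.6/2.2)(8 − 11.7) + 10.7
y = 1.181818 × -3.7 + 10.7 = -4.3727 + 10.7 = 6.33

6.33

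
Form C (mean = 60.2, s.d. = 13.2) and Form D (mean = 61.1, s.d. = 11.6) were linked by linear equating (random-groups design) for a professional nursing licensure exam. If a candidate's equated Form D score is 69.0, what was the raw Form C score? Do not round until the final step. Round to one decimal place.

69.2

Invert y = (SD_Y/SD_X)(x − M_X) + M_Y:
x = (SD_X/SD_Y)(y − M_Y) + M_X = (13.2/11.6)(69.0 − 61.1) + 60.2
x = 1.137931 × 7.900 + 60.2 = 69.2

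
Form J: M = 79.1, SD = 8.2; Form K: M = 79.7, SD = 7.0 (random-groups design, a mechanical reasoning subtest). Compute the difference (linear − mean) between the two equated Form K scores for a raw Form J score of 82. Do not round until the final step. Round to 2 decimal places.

Mean-equated: 82 + (79.7 − 79.1) = 82.60
Linear-equated: (7.0/8.2)(82 − 79.1) + 79.7 = 82.176
Difference = 82.176 − 82.60 = -0.42

-0.42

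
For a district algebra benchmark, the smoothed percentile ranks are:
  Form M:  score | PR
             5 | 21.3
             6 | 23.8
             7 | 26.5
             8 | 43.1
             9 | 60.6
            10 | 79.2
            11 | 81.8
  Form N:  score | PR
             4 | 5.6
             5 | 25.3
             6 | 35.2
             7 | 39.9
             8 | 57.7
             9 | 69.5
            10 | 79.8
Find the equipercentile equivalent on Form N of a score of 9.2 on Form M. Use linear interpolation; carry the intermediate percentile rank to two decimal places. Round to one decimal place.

8.6

PR of 9.2 on Form M: 60.6 + (9.2 − 9)/(10 − 9) × (79.2 − 60.6) = 64.32
On Form N, PR 64.32 falls between score 8 (PR 57.7) and 9 (PR 69.5).
Interpolate: 8 + (64.32 − 57.7)/(69.5 − 57.7) × (9 − 8) = 8.6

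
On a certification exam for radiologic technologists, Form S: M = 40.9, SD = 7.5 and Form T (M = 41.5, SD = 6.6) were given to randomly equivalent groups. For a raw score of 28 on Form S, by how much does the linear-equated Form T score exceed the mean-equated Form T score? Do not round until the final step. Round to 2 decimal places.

1.55

Mean-equated: 28 + (41.5 − 40.9) = 28.60
Linear-equated: (6.6/7.5)(28 − 40.9) + 41.5 = 30.148
Difference = 30.148 − 28.60 = 1.55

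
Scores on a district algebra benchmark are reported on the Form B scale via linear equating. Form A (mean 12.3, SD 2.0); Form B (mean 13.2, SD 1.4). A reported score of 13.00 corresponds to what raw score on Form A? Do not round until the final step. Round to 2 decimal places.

12.01

Invert y = (SD_Y/SD_X)(x − M_X) + M_Y:
x = (SD_X/SD_Y)(y − M_Y) + M_X = (2.0/1.4)(13.00 − 13.2) + 12.3
x = 1.428571 × -0.200 + 12.3 = 12.01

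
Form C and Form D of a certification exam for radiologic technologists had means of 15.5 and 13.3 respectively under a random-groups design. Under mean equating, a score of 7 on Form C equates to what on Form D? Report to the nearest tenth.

4.8

Mean equating: y = x + (M_Y − M_X) = 7 + (13.3 − 15.5) = 4.8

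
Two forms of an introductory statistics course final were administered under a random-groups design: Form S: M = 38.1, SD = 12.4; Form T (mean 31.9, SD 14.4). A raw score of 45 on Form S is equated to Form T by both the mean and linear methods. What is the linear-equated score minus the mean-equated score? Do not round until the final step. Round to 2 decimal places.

1.11

Mean-equated: 45 + (31.9 − 38.1) = 38.80
Linear-equated: (14.4/12.4)(45 − 38.1) + 31.9 = 39.913
Difference = 39.913 − 38.80 = 1.11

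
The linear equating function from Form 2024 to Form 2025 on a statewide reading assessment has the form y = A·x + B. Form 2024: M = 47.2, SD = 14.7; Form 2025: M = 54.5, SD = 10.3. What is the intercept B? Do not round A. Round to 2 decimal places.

A = SD_Y / SD_X = 10.3 / 14.7 = 0.700680
B = M_Y − A·M_X = 54.5 − 0.700680 × 47.2 = 21.43

21.43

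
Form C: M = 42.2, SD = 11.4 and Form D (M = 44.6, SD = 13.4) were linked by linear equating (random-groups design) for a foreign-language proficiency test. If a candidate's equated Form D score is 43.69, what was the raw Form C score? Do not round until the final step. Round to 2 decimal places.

41.43

Invert y = (SD_Y/SD_X)(x − M_X) + M_Y:
x = (SD_X/SD_Y)(y − M_Y) + M_X = (11.4/13.4)(43.69 − 44.6) + 42.2
x = 0.850746 × -0.910 + 42.2 = 41.43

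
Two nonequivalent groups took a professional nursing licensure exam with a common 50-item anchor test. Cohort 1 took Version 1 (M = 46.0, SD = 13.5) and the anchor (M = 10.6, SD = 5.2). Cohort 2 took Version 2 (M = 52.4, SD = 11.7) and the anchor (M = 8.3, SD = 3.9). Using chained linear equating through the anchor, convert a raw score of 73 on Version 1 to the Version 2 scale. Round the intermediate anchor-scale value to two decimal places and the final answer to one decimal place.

90.5

Version 1 → anchor (Cohort 1): v = (5.2/13.5)(73 − 46.0) + 10.6 = 21.00
anchor → Version 2 (Cohort 2): y = (11.7/3.9)(21.00 − 8.3) + 52.4 = 90.5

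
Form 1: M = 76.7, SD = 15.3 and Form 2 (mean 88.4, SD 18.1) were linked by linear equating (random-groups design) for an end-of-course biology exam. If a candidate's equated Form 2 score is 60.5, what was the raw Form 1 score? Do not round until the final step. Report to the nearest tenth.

Invert y = (SD_Y/SD_X)(x − M_X) + M_Y:
x = (SD_X/SD_Y)(y − M_Y) + M_X = (15.3/18.1)(60.5 − 88.4) + 76.7
x = 0.845304 × -27.900 + 76.7 = 53.1

53.1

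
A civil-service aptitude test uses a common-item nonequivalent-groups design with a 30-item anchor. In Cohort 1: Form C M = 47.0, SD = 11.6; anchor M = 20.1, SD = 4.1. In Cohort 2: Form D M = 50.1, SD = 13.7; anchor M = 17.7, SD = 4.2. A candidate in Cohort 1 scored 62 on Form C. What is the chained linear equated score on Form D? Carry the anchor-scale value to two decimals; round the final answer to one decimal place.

Form C → anchor (Cohort 1): v = (4.1/11.6)(62 − 47.0) + 20.1 = 25.40
anchor → Form D (Cohort 2): y = (13.7/4.2)(25.40 − 17.7) + 50.1 = 75.2

75.2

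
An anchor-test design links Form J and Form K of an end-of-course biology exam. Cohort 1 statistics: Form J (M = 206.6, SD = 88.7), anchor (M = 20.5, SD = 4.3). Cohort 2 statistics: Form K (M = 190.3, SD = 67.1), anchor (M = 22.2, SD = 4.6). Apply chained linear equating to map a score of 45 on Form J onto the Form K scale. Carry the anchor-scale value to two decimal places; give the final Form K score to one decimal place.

51.3

Form J → anchor (Cohort 1): v = (4.3/88.7)(45 − 206.6) + 20.5 = 12.67
anchor → Form K (Cohort 2): y = (67.1/4.6)(12.67 − 22.2) + 190.3 = 51.3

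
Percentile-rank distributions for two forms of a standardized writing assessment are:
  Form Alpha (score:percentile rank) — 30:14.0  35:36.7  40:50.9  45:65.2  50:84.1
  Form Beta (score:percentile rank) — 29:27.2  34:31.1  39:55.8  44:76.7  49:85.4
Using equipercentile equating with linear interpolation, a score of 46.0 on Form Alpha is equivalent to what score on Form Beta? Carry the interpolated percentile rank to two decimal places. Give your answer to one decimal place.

PR of 46.0 on Form Alpha: 65.2 + (46.0 − 45)/(50 − 45) × (84.1 − 65.2) = 68.98
On Form Beta, PR 68.98 falls between score 39 (PR 55.8) and 44 (PR 76.7).
Interpolate: 39 + (68.98 − 55.8)/(76.7 − 55.8) × (44 − 39) = 42.2

42.2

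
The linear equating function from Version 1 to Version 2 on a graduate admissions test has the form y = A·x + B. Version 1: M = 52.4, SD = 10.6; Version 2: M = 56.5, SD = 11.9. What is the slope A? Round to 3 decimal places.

A = SD_Y / SD_X = 11.9 / 10.6 = 1.123

1.123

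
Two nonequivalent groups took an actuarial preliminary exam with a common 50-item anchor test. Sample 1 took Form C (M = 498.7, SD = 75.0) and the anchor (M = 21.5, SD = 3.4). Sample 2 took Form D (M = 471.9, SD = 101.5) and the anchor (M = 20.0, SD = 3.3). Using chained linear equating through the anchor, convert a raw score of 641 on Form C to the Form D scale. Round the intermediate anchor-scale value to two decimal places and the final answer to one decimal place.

716.4

Form C → anchor (Sample 1): v = (3.4/75.0)(641 − 498.7) + 21.5 = 27.95
anchor → Form D (Sample 2): y = (101.5/3.3)(27.95 − 20.0) + 471.9 = 716.4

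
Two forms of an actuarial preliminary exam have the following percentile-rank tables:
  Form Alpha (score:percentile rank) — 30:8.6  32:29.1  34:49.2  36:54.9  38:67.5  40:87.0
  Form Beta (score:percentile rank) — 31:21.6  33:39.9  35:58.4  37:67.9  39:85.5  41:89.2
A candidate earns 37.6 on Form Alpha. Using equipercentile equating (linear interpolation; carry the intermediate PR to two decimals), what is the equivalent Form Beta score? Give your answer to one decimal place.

36.4

PR of 37.6 on Form Alpha: 54.9 + (37.6 − 36)/(38 − 36) × (67.5 − 54.9) = 64.98
On Form Beta, PR 64.98 falls between score 35 (PR 58.4) and 37 (PR 67.9).
Interpolate: 35 + (64.98 − 58.4)/(67.9 − 58.4) × (37 − 35) = 36.4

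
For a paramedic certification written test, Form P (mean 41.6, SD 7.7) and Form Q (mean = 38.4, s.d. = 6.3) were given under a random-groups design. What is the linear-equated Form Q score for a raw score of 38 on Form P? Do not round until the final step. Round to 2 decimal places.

Linear equating: y = (SD_Y/SD_X)(x − M_X) + M_Y
y = (6.3/7.7)(38 − 41.6) + 38.4
y = 0.818182 × -3.6 + 38.4 = -2.9455 + 38.4 = 35.45

35.45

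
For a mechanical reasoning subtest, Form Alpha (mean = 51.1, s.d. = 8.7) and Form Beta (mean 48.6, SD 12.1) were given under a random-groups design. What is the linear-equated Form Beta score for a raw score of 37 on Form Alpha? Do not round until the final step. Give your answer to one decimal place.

Linear equating: y = (SD_Y/SD_X)(x − M_X) + M_Y
y = (12.1/8.7)(37 − 51.1) + 48.6
y = 1.390805 × -14.1 + 48.6 = -19.6103 + 48.6 = 29.0

29.0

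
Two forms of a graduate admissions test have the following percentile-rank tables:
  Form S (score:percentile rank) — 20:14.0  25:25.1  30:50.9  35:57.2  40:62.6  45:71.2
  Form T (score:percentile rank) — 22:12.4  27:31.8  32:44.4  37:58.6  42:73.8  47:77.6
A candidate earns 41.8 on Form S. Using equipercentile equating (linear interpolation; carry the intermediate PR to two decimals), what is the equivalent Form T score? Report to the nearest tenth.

PR of 41.8 on Form S: 62.6 + (41.8 − 40)/(45 − 40) × (71.2 − 62.6) = 65.70
On Form T, PR 65.70 falls between score 37 (PR 58.6) and 42 (PR 73.8).
Interpolate: 37 + (65.70 − 58.6)/(73.8 − 58.6) × (42 − 37) = 39.3

39.3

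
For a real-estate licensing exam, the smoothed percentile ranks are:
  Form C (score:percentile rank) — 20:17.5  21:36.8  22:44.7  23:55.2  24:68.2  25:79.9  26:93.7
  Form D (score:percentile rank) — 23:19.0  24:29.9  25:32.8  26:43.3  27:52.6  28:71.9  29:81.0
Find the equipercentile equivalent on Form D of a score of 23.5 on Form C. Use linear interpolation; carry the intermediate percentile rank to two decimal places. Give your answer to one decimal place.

27.5

PR of 23.5 on Form C: 55.2 + (23.5 − 23)/(24 − 23) × (68.2 − 55.2) = 61.70
On Form D, PR 61.70 falls between score 27 (PR 52.6) and 28 (PR 71.9).
Interpolate: 27 + (61.70 − 52.6)/(71.9 − 52.6) × (28 − 27) = 27.5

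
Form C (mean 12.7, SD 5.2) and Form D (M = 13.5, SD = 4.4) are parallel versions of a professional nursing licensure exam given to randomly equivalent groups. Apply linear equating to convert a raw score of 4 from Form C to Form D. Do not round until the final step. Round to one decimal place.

6.1

Linear equating: y = (SD_Y/SD_X)(x − M_X) + M_Y
y = (4.4/5.2)(4 − 12.7) + 13.5
y = 0.846154 × -8.7 + 13.5 = -7.3615 + 13.5 = 6.1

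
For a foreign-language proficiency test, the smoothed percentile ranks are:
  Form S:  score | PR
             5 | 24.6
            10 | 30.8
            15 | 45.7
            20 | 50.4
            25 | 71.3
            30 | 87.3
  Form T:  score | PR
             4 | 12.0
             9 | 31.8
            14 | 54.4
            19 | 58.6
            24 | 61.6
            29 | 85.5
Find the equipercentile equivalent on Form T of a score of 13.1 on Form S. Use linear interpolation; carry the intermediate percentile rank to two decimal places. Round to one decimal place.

10.8

PR of 13.1 on Form S: 30.8 + (13.1 − 10)/(15 − 10) × (45.7 − 30.8) = 40.04
On Form T, PR 40.04 falls between score 9 (PR 31.8) and 14 (PR 54.4).
Interpolate: 9 + (40.04 − 31.8)/(54.4 − 31.8) × (14 − 9) = 10.8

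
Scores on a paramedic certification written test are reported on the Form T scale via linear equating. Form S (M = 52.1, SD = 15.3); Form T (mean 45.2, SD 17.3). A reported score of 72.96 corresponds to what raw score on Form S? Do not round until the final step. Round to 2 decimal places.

Invert y = (SD_Y/SD_X)(x − M_X) + M_Y:
x = (SD_X/SD_Y)(y − M_Y) + M_X = (15.3/17.3)(72.96 − 45.2) + 52.1
x = 0.884393 × 27.760 + 52.1 = 76.65

76.65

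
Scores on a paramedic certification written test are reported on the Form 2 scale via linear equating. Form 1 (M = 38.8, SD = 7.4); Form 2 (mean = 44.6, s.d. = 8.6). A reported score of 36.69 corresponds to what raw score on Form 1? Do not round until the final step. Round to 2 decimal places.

31.99

Invert y = (SD_Y/SD_X)(x − M_X) + M_Y:
x = (SD_X/SD_Y)(y − M_Y) + M_X = (7.4/8.6)(36.69 − 44.6) + 38.8
x = 0.860465 × -7.910 + 38.8 = 31.99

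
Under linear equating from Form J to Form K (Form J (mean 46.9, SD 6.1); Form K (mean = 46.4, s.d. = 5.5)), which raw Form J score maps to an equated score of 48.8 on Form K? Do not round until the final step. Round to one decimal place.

49.6

Invert y = (SD_Y/SD_X)(x − M_X) + M_Y:
x = (SD_X/SD_Y)(y − M_Y) + M_X = (6.1/5.5)(48.8 − 46.4) + 46.9
x = 1.109091 × 2.400 + 46.9 = 49.6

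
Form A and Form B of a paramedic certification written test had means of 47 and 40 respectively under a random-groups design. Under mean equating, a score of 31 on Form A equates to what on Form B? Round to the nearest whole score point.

Mean equating: y = x + (M_Y − M_X) = 31 + (40 − 47) = 24

24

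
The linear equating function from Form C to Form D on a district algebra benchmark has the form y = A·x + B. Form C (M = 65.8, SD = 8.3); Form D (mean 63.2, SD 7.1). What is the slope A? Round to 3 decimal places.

0.855

A = SD_Y / SD_X = 7.1 / 8.3 = 0.855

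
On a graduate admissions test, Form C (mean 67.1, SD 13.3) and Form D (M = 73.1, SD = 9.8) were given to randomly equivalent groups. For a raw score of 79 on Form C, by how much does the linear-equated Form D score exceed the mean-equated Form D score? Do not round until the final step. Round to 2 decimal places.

Mean-equated: 79 + (73.1 − 67.1) = 85.00
Linear-equated: (9.8/13.3)(79 − 67.1) + 73.1 = 81.868
Difference = 81.868 − 85.00 = -3.13

-3.13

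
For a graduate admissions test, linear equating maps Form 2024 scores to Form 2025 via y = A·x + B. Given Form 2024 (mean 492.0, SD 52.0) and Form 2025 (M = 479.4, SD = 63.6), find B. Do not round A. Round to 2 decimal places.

-122.35

A = SD_Y / SD_X = 63.6 / 52.0 = 1.223077
B = M_Y − A·M_X = 479.4 − 1.223077 × 492.0 = -122.35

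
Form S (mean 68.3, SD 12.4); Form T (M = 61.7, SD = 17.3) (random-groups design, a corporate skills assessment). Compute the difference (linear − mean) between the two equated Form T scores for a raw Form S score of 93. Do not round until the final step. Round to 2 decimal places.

Mean-equated: 93 + (61.7 − 68.3) = 86.40
Linear-equated: (17.3/12.4)(93 − 68.3) + 61.7 = 96.160
Difference = 96.160 − 86.40 = 9.76

9.76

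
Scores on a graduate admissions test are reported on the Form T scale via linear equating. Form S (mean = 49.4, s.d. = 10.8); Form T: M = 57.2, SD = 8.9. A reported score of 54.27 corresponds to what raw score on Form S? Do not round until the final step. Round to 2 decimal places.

45.84

Invert y = (SD_Y/SD_X)(x − M_X) + M_Y:
x = (SD_X/SD_Y)(y − M_Y) + M_X = (10.8/8.9)(54.27 − 57.2) + 49.4
x = 1.213483 × -2.930 + 49.4 = 45.84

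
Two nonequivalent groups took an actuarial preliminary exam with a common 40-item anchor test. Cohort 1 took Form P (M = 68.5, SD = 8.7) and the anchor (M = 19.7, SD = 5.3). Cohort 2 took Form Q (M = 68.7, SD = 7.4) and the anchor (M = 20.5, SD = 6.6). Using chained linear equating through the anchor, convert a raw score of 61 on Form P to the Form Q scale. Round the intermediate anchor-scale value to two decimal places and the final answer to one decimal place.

62.7

Form P → anchor (Cohort 1): v = (5.3/8.7)(61 − 68.5) + 19.7 = 15.13
anchor → Form Q (Cohort 2): y = (7.4/6.6)(15.13 − 20.5) + 68.7 = 62.7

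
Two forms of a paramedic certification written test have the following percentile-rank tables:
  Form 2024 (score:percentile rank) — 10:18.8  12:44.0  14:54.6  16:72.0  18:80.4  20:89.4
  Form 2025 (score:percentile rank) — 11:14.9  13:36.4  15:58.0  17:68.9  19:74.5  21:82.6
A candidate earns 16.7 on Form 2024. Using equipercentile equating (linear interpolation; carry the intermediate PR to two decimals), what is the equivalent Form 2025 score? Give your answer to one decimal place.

PR of 16.7 on Form 2024: 72.0 + (16.7 − 16)/(18 − 16) × (80.4 − 72.0) = 74.94
On Form 2025, PR 74.94 falls between score 19 (PR 74.5) and 21 (PR 82.6).
Interpolate: 19 + (74.94 − 74.5)/(82.6 − 74.5) × (21 − 19) = 19.1

19.1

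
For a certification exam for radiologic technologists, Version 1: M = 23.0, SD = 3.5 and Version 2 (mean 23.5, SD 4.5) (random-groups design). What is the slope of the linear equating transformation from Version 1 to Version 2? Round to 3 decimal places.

1.286

A = SD_Y / SD_X = 4.5 / 3.5 = 1.286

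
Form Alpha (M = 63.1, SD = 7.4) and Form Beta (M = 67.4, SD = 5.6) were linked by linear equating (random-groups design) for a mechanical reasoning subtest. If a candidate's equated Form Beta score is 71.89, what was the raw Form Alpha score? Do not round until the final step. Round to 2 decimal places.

Invert y = (SD_Y/SD_X)(x − M_X) + M_Y:
x = (SD_X/SD_Y)(y − M_Y) + M_X = (7.4/5.6)(71.89 − 67.4) + 63.1
x = 1.321429 × 4.490 + 63.1 = 69.03

69.03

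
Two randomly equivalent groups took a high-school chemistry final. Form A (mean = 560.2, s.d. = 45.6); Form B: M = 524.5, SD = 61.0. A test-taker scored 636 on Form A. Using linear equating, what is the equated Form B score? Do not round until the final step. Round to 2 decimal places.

625.90

Linear equating: y = (SD_Y/SD_X)(x − M_X) + M_Y
y = (61.0/45.6)(636 − 560.2) + 524.5
y = 1.337719 × 75.8 + 524.5 = 101.3991 + 524.5 = 625.90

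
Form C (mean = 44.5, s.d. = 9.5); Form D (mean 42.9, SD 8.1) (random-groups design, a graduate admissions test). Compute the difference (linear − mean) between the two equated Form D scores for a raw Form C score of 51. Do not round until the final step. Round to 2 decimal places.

-0.96

Mean-equated: 51 + (42.9 − 44.5) = 49.40
Linear-equated: (8.1/9.5)(51 − 44.5) + 42.9 = 48.442
Difference = 48.442 − 49.40 = -0.96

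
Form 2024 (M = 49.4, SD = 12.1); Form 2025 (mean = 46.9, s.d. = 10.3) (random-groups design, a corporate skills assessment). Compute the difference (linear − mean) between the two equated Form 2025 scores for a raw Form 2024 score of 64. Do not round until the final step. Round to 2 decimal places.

Mean-equated: 64 + (46.9 − 49.4) = 61.50
Linear-equated: (10.3/12.1)(64 − 49.4) + 46.9 = 59.328
Difference = 59.328 − 61.50 = -2.17

-2.17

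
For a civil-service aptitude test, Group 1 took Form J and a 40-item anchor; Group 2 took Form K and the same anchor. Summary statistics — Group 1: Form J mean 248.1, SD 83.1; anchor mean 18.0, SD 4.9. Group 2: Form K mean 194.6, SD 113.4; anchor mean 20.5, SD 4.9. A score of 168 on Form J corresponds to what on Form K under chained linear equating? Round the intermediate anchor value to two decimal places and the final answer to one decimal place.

27.5

Form J → anchor (Group 1): v = (4.9/83.1)(168 − 248.1) + 18.0 = 13.28
anchor → Form K (Group 2): y = (113.4/4.9)(13.28 − 20.5) + 194.6 = 27.5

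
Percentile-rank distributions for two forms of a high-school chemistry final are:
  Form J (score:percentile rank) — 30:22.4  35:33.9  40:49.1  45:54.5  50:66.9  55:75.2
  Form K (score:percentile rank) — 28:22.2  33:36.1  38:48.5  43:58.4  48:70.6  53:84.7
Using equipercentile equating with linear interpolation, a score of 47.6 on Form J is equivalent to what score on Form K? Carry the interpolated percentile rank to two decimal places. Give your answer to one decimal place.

44.0

PR of 47.6 on Form J: 54.5 + (47.6 − 45)/(50 − 45) × (66.9 − 54.5) = 60.95
On Form K, PR 60.95 falls between score 43 (PR 58.4) and 48 (PR 70.6).
Interpolate: 43 + (60.95 − 58.4)/(70.6 − 58.4) × (48 − 43) = 44.0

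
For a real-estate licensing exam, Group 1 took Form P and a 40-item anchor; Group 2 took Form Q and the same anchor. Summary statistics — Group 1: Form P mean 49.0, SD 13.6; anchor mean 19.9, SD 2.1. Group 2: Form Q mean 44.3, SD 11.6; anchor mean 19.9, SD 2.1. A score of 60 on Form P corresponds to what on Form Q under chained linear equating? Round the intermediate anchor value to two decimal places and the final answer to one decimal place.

Form P → anchor (Group 1): v = (2.1/13.6)(60 − 49.0) + 19.9 = 21.60
anchor → Form Q (Group 2): y = (11.6/2.1)(21.60 − 19.9) + 44.3 = 53.7

53.7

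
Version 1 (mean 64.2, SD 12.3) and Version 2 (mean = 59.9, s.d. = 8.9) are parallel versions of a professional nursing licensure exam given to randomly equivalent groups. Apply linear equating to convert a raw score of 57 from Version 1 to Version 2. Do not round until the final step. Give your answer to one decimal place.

Linear equating: y = (SD_Y/SD_X)(x − M_X) + M_Y
y = (8.9/12.3)(57 − 64.2) + 59.9
y = 0.723577 × -7.2 + 59.9 = -5.2098 + 59.9 = 54.7

54.7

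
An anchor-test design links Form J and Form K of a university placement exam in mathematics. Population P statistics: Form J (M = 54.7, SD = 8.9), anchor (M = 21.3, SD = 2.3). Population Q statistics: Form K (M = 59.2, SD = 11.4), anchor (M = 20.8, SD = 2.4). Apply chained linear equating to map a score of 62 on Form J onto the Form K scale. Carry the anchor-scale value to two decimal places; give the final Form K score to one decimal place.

70.6

Form J → anchor (Population P): v = (2.3/8.9)(62 − 54.7) + 21.3 = 23.19
anchor → Form K (Population Q): y = (11.4/2.4)(23.19 − 20.8) + 59.2 = 70.6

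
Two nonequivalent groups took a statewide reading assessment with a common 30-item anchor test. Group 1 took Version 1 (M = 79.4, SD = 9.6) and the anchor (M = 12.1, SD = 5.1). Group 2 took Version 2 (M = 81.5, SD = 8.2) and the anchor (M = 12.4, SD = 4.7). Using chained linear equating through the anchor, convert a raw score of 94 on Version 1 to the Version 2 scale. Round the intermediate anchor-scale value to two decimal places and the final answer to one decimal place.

94.5

Version 1 → anchor (Group 1): v = (5.1/9.6)(94 − 79.4) + 12.1 = 19.86
anchor → Version 2 (Group 2): y = (8.2/4.7)(19.86 − 12.4) + 81.5 = 94.5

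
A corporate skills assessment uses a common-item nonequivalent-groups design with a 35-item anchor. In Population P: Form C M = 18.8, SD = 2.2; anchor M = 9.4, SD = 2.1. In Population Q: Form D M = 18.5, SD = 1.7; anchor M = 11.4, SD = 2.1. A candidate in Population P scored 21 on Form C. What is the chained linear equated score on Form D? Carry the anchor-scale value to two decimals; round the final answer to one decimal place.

Form C → anchor (Population P): v = (2.1/2.2)(21 − 18.8) + 9.4 = 11.50
anchor → Form D (Population Q): y = (1.7/2.1)(11.50 − 11.4) + 18.5 = 18.6

18.6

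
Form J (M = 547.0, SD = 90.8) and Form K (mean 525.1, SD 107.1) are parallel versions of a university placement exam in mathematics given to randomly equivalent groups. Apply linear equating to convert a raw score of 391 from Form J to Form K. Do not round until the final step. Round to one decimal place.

Linear equating: y = (SD_Y/SD_X)(x − M_X) + M_Y
y = (107.1/90.8)(391 − 547.0) + 525.1
y = 1.179515 × -156.0 + 525.1 = -184.0044 + 525.1 = 341.1

341.1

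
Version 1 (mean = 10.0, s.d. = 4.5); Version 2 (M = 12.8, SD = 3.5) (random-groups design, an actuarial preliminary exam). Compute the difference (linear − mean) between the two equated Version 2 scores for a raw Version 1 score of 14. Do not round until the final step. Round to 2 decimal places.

-0.89

Mean-equated: 14 + (12.8 − 10.0) = 16.80
Linear-equated: (3.5/4.5)(14 − 10.0) + 12.8 = 15.911
Difference = 15.911 − 16.80 = -0.89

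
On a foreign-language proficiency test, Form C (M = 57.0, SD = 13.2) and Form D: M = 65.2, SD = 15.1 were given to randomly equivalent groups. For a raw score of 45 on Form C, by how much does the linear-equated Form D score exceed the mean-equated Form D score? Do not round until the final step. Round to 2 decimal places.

Mean-equated: 45 + (65.2 − 57.0) = 53.20
Linear-equated: (15.1/13.2)(45 − 57.0) + 65.2 = 51.473
Difference = 51.473 − 53.20 = -1.73

-1.73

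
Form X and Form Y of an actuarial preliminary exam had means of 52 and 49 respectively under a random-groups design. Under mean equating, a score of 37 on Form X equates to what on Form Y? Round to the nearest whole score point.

Mean equating: y = x + (M_Y − M_X) = 37 + (49 − 52) = 34

34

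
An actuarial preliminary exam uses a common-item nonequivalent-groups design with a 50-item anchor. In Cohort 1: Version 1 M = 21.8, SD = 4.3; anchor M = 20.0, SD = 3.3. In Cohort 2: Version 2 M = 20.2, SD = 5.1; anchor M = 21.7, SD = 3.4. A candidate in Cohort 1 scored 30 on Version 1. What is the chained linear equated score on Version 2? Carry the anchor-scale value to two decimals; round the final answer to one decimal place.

Version 1 → anchor (Cohort 1): v = (3.3/4.3)(30 − 21.8) + 20.0 = 26.29
anchor → Version 2 (Cohort 2): y = (5.1/3.4)(26.29 − 21.7) + 20.2 = 27.1

27.1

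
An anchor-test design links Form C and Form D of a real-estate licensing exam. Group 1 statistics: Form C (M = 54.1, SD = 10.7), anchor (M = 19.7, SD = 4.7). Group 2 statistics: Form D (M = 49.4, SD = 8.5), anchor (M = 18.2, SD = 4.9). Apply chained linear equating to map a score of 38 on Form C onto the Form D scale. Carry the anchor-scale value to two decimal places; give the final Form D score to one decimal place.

39.7

Form C → anchor (Group 1): v = (4.7/10.7)(38 − 54.1) + 19.7 = 12.63
anchor → Form D (Group 2): y = (8.5/4.9)(12.63 − 18.2) + 49.4 = 39.7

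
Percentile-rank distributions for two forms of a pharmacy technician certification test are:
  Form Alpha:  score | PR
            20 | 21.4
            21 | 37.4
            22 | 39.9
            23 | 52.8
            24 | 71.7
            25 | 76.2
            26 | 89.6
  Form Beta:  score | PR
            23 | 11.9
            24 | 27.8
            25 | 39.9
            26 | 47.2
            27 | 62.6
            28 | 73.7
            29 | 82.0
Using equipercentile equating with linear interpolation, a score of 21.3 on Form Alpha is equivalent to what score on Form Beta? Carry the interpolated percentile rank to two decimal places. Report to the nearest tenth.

PR of 21.3 on Form Alpha: 37.4 + (21.3 − 21)/(22 − 21) × (39.9 − 37.4) = 38.15
On Form Beta, PR 38.15 falls between score 24 (PR 27.8) and 25 (PR 39.9).
Interpolate: 24 + (38.15 − 27.8)/(39.9 − 27.8) × (25 − 24) = 24.9

24.9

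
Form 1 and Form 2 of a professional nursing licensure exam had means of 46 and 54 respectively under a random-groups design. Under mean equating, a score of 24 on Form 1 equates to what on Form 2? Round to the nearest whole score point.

32

Mean equating: y = x + (M_Y − M_X) = 24 + (54 − 46) = 32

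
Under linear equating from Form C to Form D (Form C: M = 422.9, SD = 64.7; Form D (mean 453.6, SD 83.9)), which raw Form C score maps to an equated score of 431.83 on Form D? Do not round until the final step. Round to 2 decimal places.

406.11

Invert y = (SD_Y/SD_X)(x − M_X) + M_Y:
x = (SD_X/SD_Y)(y − M_Y) + M_X = (64.7/83.9)(431.83 − 453.6) + 422.9
x = 0.771156 × -21.770 + 422.9 = 406.11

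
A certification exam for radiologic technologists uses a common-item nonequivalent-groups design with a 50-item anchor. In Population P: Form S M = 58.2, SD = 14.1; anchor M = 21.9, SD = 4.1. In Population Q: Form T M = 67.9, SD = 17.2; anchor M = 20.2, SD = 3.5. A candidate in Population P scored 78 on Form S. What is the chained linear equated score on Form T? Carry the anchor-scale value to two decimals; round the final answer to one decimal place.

104.6

Form S → anchor (Population P): v = (4.1/14.1)(78 − 58.2) + 21.9 = 27.66
anchor → Form T (Population Q): y = (17.2/3.5)(27.66 − 20.2) + 67.9 = 104.6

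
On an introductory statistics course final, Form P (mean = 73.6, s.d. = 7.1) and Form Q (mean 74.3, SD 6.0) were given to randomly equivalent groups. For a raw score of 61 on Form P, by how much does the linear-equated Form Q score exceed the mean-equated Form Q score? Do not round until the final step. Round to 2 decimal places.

1.95

Mean-equated: 61 + (74.3 − 73.6) = 61.70
Linear-equated: (6.0/7.1)(61 − 73.6) + 74.3 = 63.652
Difference = 63.652 − 61.70 = 1.95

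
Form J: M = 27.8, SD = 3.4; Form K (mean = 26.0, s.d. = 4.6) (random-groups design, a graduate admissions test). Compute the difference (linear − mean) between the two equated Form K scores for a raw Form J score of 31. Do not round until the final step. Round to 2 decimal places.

Mean-equated: 31 + (26.0 − 27.8) = 29.20
Linear-equated: (4.6/3.4)(31 − 27.8) + 26.0 = 30.329
Difference = 30.329 − 29.20 = 1.13

1.13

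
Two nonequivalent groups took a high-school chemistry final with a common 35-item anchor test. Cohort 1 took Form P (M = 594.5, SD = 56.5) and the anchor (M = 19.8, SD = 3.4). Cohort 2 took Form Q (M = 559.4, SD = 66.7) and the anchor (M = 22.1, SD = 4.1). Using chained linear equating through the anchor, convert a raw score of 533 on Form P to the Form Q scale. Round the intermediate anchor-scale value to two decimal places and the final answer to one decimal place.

Form P → anchor (Cohort 1): v = (3.4/56.5)(533 − 594.5) + 19.8 = 16.10
anchor → Form Q (Cohort 2): y = (66.7/4.1)(16.10 − 22.1) + 559.4 = 461.8

461.8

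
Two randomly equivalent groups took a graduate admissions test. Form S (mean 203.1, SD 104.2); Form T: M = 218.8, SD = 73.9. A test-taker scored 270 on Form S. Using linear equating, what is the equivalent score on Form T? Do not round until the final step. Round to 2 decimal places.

266.25

Linear equating: y = (SD_Y/SD_X)(x − M_X) + M_Y
y = (73.9/104.2)(270 − 203.1) + 218.8
y = 0.709213 × 66.9 + 218.8 = 47.4464 + 218.8 = 266.25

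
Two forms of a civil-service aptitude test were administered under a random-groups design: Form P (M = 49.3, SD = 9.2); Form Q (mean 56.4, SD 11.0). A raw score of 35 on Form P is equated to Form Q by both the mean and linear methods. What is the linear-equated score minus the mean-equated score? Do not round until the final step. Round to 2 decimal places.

Mean-equated: 35 + (56.4 − 49.3) = 42.10
Linear-equated: (11.0/9.2)(35 − 49.3) + 56.4 = 39.302
Difference = 39.302 − 42.10 = -2.80

-2.80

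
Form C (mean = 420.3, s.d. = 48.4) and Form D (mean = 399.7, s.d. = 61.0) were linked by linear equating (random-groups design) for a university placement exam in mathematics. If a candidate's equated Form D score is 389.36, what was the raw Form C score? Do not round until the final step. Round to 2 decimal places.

412.10

Invert y = (SD_Y/SD_X)(x − M_X) + M_Y:
x = (SD_X/SD_Y)(y − M_Y) + M_X = (48.4/61.0)(389.36 − 399.7) + 420.3
x = 0.793443 × -10.340 + 420.3 = 412.10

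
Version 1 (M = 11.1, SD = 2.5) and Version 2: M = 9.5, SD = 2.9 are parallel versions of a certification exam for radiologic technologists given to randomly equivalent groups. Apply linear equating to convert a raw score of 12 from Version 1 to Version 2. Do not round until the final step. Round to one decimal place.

Linear equating: y = (SD_Y/SD_X)(x − M_X) + M_Y
y = (2.9/2.5)(12 − 11.1) + 9.5
y = 1.160000 × 0.9 + 9.5 = 1.0440 + 9.5 = 10.5

10.5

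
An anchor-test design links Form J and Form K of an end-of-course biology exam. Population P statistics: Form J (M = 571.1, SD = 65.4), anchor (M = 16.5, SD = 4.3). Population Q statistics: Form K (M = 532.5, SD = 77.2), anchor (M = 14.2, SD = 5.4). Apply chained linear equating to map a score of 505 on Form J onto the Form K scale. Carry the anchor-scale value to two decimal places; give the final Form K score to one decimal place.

503.2

Form J → anchor (Population P): v = (4.3/65.4)(505 − 571.1) + 16.5 = 12.15
anchor → Form K (Population Q): y = (77.2/5.4)(12.15 − 14.2) + 532.5 = 503.2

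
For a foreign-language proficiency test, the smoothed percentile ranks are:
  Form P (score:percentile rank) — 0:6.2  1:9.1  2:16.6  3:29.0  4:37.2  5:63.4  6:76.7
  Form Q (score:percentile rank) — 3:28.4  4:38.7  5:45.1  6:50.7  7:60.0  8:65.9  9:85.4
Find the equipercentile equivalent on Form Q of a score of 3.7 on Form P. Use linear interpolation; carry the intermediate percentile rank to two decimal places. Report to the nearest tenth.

3.6

PR of 3.7 on Form P: 29.0 + (3.7 − 3)/(4 − 3) × (37.2 − 29.0) = 34.74
On Form Q, PR 34.74 falls between score 3 (PR 28.4) and 4 (PR 38.7).
Interpolate: 3 + (34.74 − 28.4)/(38.7 − 28.4) × (4 − 3) = 3.6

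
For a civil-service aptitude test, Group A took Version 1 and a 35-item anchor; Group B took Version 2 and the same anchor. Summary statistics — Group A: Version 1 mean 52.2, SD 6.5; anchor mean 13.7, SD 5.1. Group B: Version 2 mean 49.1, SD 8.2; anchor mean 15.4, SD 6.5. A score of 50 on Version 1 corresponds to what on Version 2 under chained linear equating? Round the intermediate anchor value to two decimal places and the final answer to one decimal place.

Version 1 → anchor (Group A): v = (5.1/6.5)(50 − 52.2) + 13.7 = 11.97
anchor → Version 2 (Group B): y = (8.2/6.5)(11.97 − 15.4) + 49.1 = 44.8

44.8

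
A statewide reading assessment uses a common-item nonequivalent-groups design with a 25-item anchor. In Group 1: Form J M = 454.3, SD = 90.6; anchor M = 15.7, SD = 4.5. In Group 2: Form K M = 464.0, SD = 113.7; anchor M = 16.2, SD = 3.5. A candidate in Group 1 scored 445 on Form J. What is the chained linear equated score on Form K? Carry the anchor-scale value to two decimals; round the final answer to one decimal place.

Form J → anchor (Group 1): v = (4.5/90.6)(445 − 454.3) + 15.7 = 15.24
anchor → Form K (Group 2): y = (113.7/3.5)(15.24 − 16.2) + 464.0 = 432.8

432.8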